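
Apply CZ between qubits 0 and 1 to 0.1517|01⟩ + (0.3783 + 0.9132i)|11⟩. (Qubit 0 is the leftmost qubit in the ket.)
0.1517|01⟩ + (-0.3783 - 0.9132i)|11⟩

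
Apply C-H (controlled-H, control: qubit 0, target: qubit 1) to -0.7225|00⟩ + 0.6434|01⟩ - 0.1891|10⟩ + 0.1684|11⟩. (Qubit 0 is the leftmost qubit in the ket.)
-0.7225|00⟩ + 0.6434|01⟩ - 0.01464|10⟩ - 0.2528|11⟩

C-H leaves the control-|0⟩ kets |00⟩, |01⟩ unchanged and applies H to qubit 1 on the control-|1⟩ pair (|10⟩, |11⟩).
H = [[1/√2, 1/√2], [1/√2, -1/√2]].
With a = amp(|10⟩) = -0.1891 and b = amp(|11⟩) = 0.1684:
new amp(|10⟩) = (1/√2)·a + (1/√2)·b = -0.01464
new amp(|11⟩) = (1/√2)·a + (-1/√2)·b = -0.2528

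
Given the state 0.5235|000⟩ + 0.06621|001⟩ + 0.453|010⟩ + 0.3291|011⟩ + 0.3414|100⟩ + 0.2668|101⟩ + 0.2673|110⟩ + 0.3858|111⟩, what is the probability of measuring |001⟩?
0.004384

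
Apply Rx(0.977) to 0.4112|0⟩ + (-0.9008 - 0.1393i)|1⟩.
(0.2977 + 0.4227i)|0⟩ + (-0.7954 - 0.316i)|1⟩

Rx(0.977) = [[cos(θ/2), −i·sin(θ/2)], [−i·sin(θ/2), cos(θ/2)]]; θ = 0.977, cos(θ/2) ≈ 0.883038, sin(θ/2) ≈ 0.469302.
With a = amp(|0⟩) = 0.4112 and b = amp(|1⟩) = (-0.9008 - 0.1393i):
new amp(|0⟩) = (0.883038)·a + (-0.469302i)·b = (0.2977 + 0.4227i)
new amp(|1⟩) = (-0.469302i)·a + (0.883038)·b = (-0.7954 - 0.316i)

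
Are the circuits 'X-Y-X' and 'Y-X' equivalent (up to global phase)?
No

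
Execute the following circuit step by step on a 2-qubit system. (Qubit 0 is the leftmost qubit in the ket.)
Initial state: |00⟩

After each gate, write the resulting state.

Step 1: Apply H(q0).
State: 1/√2|00⟩ + 1/√2|10⟩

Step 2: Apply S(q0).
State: 1/√2|00⟩ + (1/√2)i|10⟩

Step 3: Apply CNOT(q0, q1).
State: 1/√2|00⟩ + (1/√2)i|11⟩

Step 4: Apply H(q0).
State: 1/2|00⟩ + (1/2)i|01⟩ + 1/2|10⟩ - (1/2)i|11⟩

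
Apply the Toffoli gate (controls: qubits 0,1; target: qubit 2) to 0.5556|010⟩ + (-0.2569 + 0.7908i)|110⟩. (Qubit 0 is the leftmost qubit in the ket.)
0.5556|010⟩ + (-0.2569 + 0.7908i)|111⟩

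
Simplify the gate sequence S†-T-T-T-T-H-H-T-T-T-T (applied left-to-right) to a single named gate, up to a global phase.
S†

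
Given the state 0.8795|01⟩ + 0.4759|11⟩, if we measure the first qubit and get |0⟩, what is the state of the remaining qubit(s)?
|1⟩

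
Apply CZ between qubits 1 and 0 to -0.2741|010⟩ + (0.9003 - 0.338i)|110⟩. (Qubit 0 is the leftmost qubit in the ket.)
-0.2741|010⟩ + (-0.9003 + 0.338i)|110⟩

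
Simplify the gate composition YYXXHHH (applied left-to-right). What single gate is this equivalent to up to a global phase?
H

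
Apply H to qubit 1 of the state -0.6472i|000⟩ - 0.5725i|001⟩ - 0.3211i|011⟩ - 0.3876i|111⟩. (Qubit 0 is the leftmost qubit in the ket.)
-0.4576i|000⟩ - 0.6319i|001⟩ - 0.4576i|010⟩ - 0.1778i|011⟩ - 0.2741i|101⟩ + 0.2741i|111⟩

H on qubit 1 mixes each pair of kets that differ only in qubit 1: amplitudes (a, b) of (|…0…⟩, |…1…⟩) become ((a + b)/√2, (a − b)/√2). Kets absent from the input have amplitude 0.
(|000⟩, |010⟩): (a, b) = (-0.6472i, 0) → (-0.4576i, -0.4576i)
(|001⟩, |011⟩): (a, b) = (-0.5725i, -0.3211i) → (-0.6319i, -0.1778i)
(|101⟩, |111⟩): (a, b) = (0, -0.3876i) → (-0.2741i, 0.2741i)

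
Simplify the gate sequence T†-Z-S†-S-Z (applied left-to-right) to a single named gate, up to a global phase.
T†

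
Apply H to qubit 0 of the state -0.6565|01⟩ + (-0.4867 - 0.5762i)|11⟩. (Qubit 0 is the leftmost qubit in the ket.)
(-0.8084 - 0.4074i)|01⟩ + (-0.1201 + 0.4074i)|11⟩

H on qubit 0 mixes each pair of kets that differ only in qubit 0: amplitudes (a, b) of (|…0…⟩, |…1…⟩) become ((a + b)/√2, (a − b)/√2). Kets absent from the input have amplitude 0.
(|01⟩, |11⟩): (a, b) = (-0.6565, (-0.4867 - 0.5762i)) → ((-0.8084 - 0.4074i), (-0.1201 + 0.4074i))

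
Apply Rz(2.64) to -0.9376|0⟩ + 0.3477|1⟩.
(-0.2327 + 0.9083i)|0⟩ + (0.08629 + 0.3368i)|1⟩

Rz(2.64) = [[e^(−iθ/2), 0], [0, e^(iθ/2)]] with e^(±iθ/2) = cos(θ/2) ± i·sin(θ/2); θ = 2.64, cos(θ/2) ≈ 0.248175, sin(θ/2) ≈ 0.968715.
With a = amp(|0⟩) = -0.9376 and b = amp(|1⟩) = 0.3477:
new amp(|0⟩) = (0.248175 - 0.968715i)·a = (-0.2327 + 0.9083i)
new amp(|1⟩) = (0.248175 + 0.968715i)·b = (0.08629 + 0.3368i)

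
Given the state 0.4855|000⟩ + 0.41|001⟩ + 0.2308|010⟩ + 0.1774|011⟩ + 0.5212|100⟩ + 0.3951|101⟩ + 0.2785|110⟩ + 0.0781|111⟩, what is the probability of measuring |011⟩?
0.03147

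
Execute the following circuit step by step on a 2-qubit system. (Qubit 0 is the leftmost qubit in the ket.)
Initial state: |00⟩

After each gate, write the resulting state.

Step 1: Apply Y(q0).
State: i|10⟩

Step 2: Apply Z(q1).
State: i|10⟩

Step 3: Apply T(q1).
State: i|10⟩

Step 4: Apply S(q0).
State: -|10⟩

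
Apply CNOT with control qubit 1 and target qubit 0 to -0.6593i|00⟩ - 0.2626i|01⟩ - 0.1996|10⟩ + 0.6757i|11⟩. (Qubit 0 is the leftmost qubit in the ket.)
-0.6593i|00⟩ + 0.6757i|01⟩ - 0.1996|10⟩ - 0.2626i|11⟩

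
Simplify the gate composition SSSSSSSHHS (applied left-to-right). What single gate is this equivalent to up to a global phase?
I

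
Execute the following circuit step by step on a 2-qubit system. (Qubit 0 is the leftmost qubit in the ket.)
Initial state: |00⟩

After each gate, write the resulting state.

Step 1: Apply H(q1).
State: 1/√2|00⟩ + 1/√2|01⟩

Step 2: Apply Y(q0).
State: (1/√2)i|10⟩ + (1/√2)i|11⟩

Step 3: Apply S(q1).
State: (1/√2)i|10⟩ - 1/√2|11⟩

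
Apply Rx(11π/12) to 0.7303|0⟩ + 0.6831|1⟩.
(0.09532 - 0.6773i)|0⟩ + (0.08916 - 0.7241i)|1⟩

Rx(11π/12) = [[cos(θ/2), −i·sin(θ/2)], [−i·sin(θ/2), cos(θ/2)]]; θ = 11π/12, cos(θ/2) ≈ 0.130526, sin(θ/2) ≈ 0.991445.
With a = amp(|0⟩) = 0.7303 and b = amp(|1⟩) = 0.6831:
new amp(|0⟩) = (0.130526)·a + (-0.991445i)·b = (0.09532 - 0.6773i)
new amp(|1⟩) = (-0.991445i)·a + (0.130526)·b = (0.08916 - 0.7241i)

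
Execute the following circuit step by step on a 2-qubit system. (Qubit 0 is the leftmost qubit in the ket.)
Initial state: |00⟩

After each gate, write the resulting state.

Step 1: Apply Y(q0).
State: i|10⟩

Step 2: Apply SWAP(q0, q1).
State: i|01⟩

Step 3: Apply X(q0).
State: i|11⟩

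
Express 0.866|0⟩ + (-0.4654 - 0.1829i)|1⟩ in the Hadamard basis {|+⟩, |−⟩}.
(0.2833 - 0.1293i)|+⟩ + (0.9414 + 0.1293i)|−⟩

With |ψ⟩ = α|0⟩ + β|1⟩, the Hadamard-basis coefficients are ⟨+|ψ⟩ = (α + β)/√2 and ⟨−|ψ⟩ = (α − β)/√2.
Here α = 0.866, β = (-0.4654 - 0.1829i): (α + β)/√2 = (0.2833 - 0.1293i), (α − β)/√2 = (0.9414 + 0.1293i).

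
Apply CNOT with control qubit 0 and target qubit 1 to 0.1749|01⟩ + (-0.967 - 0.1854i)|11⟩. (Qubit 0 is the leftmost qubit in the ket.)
0.1749|01⟩ + (-0.967 - 0.1854i)|10⟩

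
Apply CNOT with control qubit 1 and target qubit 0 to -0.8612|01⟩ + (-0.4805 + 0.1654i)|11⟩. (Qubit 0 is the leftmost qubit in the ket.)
(-0.4805 + 0.1654i)|01⟩ - 0.8612|11⟩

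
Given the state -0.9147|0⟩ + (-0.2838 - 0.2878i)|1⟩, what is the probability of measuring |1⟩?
0.1634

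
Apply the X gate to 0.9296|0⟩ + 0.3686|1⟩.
0.3686|0⟩ + 0.9296|1⟩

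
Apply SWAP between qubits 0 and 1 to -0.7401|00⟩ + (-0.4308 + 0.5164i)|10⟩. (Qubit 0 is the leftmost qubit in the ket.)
-0.7401|00⟩ + (-0.4308 + 0.5164i)|01⟩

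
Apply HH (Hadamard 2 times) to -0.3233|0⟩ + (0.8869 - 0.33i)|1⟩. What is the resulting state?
-0.3233|0⟩ + (0.8869 - 0.33i)|1⟩

H² = I, so an even number of Hadamards cancels: H^2 = I and the state is unchanged.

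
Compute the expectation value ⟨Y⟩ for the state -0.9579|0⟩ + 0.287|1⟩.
0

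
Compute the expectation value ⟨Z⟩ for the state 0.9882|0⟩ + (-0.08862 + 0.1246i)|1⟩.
0.9532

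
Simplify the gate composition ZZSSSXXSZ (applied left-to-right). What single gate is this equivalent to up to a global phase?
Z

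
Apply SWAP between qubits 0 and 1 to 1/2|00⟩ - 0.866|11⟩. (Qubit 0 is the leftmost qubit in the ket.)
1/2|00⟩ - 0.866|11⟩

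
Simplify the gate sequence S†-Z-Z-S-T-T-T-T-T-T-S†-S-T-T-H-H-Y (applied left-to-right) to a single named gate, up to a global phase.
Y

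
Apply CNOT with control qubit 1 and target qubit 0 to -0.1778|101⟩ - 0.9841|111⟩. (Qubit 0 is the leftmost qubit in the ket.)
-0.9841|011⟩ - 0.1778|101⟩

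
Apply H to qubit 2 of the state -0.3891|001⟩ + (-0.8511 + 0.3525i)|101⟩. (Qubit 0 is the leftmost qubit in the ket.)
-0.2751|000⟩ + 0.2751|001⟩ + (-0.6018 + 0.2493i)|100⟩ + (0.6018 - 0.2493i)|101⟩

H on qubit 2 mixes each pair of kets that differ only in qubit 2: amplitudes (a, b) of (|…0…⟩, |…1…⟩) become ((a + b)/√2, (a − b)/√2). Kets absent from the input have amplitude 0.
(|000⟩, |001⟩): (a, b) = (0, -0.3891) → (-0.2751, 0.2751)
(|100⟩, |101⟩): (a, b) = (0, (-0.8511 + 0.3525i)) → ((-0.6018 + 0.2493i), (0.6018 - 0.2493i))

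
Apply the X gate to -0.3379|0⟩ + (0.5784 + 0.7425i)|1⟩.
(0.5784 + 0.7425i)|0⟩ - 0.3379|1⟩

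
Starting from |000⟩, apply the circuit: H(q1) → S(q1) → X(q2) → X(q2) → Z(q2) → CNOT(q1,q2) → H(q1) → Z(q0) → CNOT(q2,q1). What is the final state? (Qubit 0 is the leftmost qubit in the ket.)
1/2|000⟩ - (1/2)i|001⟩ + 1/2|010⟩ + (1/2)i|011⟩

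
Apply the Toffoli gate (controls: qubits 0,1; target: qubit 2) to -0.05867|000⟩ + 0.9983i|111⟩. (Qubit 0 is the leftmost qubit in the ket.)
-0.05867|000⟩ + 0.9983i|110⟩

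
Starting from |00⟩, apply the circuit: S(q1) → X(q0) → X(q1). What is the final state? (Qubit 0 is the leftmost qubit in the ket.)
|11⟩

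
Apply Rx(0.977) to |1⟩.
-0.4693i|0⟩ + 0.883|1⟩

Rx(0.977) = [[cos(θ/2), −i·sin(θ/2)], [−i·sin(θ/2), cos(θ/2)]]; θ = 0.977, cos(θ/2) ≈ 0.883038, sin(θ/2) ≈ 0.469302.
With a = amp(|0⟩) = 0 and b = amp(|1⟩) = 1:
new amp(|0⟩) = (0.883038)·a + (-0.469302i)·b = -0.4693i
new amp(|1⟩) = (-0.469302i)·a + (0.883038)·b = 0.883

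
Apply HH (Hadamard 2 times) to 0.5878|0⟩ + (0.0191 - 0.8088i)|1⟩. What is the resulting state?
0.5878|0⟩ + (0.0191 - 0.8088i)|1⟩

H² = I, so an even number of Hadamards cancels: H^2 = I and the state is unchanged.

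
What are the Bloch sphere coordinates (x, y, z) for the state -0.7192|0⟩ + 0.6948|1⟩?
(-0.9994, 0, 0.0345)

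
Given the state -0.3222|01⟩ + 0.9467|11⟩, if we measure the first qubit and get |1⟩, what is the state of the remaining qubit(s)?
|1⟩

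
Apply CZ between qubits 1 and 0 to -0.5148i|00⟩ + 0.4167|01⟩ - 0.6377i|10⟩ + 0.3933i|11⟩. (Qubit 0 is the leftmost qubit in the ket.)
-0.5148i|00⟩ + 0.4167|01⟩ - 0.6377i|10⟩ - 0.3933i|11⟩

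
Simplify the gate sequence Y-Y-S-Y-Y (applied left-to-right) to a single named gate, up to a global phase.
S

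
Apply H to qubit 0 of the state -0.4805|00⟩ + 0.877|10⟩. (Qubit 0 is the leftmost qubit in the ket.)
0.2804|00⟩ - 0.9599|10⟩

H on qubit 0 mixes each pair of kets that differ only in qubit 0: amplitudes (a, b) of (|…0…⟩, |…1…⟩) become ((a + b)/√2, (a − b)/√2). Kets absent from the input have amplitude 0.
(|00⟩, |10⟩): (a, b) = (-0.4805, 0.877) → (0.2804, -0.9599)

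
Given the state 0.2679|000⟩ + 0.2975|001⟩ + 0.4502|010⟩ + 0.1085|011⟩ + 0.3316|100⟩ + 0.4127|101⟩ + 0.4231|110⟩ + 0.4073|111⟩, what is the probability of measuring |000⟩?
0.07177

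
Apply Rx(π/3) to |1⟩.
-(1/2)i|0⟩ + 0.866|1⟩

Rx(π/3) = [[cos(θ/2), −i·sin(θ/2)], [−i·sin(θ/2), cos(θ/2)]]; θ = π/3, cos(θ/2) ≈ 0.866025, sin(θ/2) ≈ 0.5.
With a = amp(|0⟩) = 0 and b = amp(|1⟩) = 1:
new amp(|0⟩) = (0.866025)·a + (-0.5i)·b = -(1/2)i
new amp(|1⟩) = (-0.5i)·a + (0.866025)·b = 0.866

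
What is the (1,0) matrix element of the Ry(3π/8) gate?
0.5556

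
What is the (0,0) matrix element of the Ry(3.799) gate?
-0.3228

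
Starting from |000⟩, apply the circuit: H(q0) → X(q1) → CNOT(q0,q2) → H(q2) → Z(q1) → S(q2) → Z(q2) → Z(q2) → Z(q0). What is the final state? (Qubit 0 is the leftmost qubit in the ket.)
-1/2|010⟩ - (1/2)i|011⟩ + 1/2|110⟩ - (1/2)i|111⟩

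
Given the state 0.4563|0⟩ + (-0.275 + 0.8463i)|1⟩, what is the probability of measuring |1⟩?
0.7918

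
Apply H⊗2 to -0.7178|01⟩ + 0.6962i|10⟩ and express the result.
(-0.3589 + 0.3481i)|00⟩ + (0.3589 + 0.3481i)|01⟩ + (-0.3589 - 0.3481i)|10⟩ + (0.3589 - 0.3481i)|11⟩

H⊗2 gives amp(|y⟩) = (1/2) Σ_x (−1)^(x·y) amp(|x⟩), where x·y is the number of positions in which both x and y have a 1.
|00⟩: (-0.7178 + 0.6962i)/2 = (-0.3589 + 0.3481i)
|01⟩: (0.7178 + 0.6962i)/2 = (0.3589 + 0.3481i)
|10⟩: (-0.7178 - 0.6962i)/2 = (-0.3589 - 0.3481i)
|11⟩: (0.7178 - 0.6962i)/2 = (0.3589 - 0.3481i)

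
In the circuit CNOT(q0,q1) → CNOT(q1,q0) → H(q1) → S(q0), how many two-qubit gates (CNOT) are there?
2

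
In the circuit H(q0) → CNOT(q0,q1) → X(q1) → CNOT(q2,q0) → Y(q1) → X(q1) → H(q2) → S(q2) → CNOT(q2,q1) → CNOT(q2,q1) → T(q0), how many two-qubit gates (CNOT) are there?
4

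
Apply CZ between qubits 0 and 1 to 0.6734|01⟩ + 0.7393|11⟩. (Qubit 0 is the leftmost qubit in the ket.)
0.6734|01⟩ - 0.7393|11⟩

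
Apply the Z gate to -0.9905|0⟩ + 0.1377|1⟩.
-0.9905|0⟩ - 0.1377|1⟩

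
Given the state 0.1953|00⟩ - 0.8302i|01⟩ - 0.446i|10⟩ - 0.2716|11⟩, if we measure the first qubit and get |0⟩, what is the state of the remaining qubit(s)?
0.229|0⟩ - 0.9734i|1⟩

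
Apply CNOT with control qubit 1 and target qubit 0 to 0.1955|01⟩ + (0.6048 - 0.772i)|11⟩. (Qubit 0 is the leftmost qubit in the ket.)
(0.6048 - 0.772i)|01⟩ + 0.1955|11⟩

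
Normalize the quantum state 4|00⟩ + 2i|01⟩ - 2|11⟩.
0.8165|00⟩ + (1/√6)i|01⟩ - 1/√6|11⟩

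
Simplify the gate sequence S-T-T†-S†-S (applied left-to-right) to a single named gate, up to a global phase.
S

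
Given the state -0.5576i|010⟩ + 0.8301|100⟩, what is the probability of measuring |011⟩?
0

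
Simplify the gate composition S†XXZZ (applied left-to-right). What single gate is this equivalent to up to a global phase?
S†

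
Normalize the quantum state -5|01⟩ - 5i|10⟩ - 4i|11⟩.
-0.6155|01⟩ - 0.6155i|10⟩ - 0.4924i|11⟩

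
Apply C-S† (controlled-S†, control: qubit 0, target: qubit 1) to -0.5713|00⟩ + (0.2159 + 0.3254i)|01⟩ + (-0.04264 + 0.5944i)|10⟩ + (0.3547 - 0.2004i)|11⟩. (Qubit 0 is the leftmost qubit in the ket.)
-0.5713|00⟩ + (0.2159 + 0.3254i)|01⟩ + (-0.04264 + 0.5944i)|10⟩ + (-0.2004 - 0.3547i)|11⟩

C-S† leaves the control-|0⟩ kets |00⟩, |01⟩ unchanged and applies S† to qubit 1 on the control-|1⟩ pair (|10⟩, |11⟩).
S† = [[1, 0], [0, -i]].
With a = amp(|10⟩) = (-0.04264 + 0.5944i) and b = amp(|11⟩) = (0.3547 - 0.2004i):
new amp(|10⟩) = (1)·a = (-0.04264 + 0.5944i)
new amp(|11⟩) = (-i)·b = (-0.2004 - 0.3547i)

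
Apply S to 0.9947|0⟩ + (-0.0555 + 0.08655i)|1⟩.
0.9947|0⟩ + (-0.08655 - 0.0555i)|1⟩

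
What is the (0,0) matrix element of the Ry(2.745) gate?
0.197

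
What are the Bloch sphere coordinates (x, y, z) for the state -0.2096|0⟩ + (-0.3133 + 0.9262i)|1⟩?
(0.1313, -0.3883, -0.9121)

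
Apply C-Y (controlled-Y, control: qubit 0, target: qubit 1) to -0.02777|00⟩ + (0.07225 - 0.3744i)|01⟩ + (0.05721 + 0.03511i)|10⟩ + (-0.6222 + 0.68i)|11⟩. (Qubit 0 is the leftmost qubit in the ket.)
-0.02777|00⟩ + (0.07225 - 0.3744i)|01⟩ + (0.68 + 0.6222i)|10⟩ + (-0.03511 + 0.05721i)|11⟩

C-Y leaves the control-|0⟩ kets |00⟩, |01⟩ unchanged and applies Y to qubit 1 on the control-|1⟩ pair (|10⟩, |11⟩).
Y = [[0, -i], [i, 0]].
With a = amp(|10⟩) = (0.05721 + 0.03511i) and b = amp(|11⟩) = (-0.6222 + 0.68i):
new amp(|10⟩) = (-i)·b = (0.68 + 0.6222i)
new amp(|11⟩) = (i)·a = (-0.03511 + 0.05721i)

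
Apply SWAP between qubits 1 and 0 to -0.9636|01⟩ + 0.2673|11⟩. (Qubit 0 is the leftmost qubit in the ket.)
-0.9636|10⟩ + 0.2673|11⟩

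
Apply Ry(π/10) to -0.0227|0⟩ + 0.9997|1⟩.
-0.1788|0⟩ + 0.9838|1⟩

Ry(π/10) = [[cos(θ/2), −sin(θ/2)], [sin(θ/2), cos(θ/2)]]; θ = π/10, cos(θ/2) ≈ 0.987688, sin(θ/2) ≈ 0.156434.
With a = amp(|0⟩) = -0.0227 and b = amp(|1⟩) = 0.9997:
new amp(|0⟩) = (0.987688)·a + (-0.156434)·b = -0.1788
new amp(|1⟩) = (0.156434)·a + (0.987688)·b = 0.9838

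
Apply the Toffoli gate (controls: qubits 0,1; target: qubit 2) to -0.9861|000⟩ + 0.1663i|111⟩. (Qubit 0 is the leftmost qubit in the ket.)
-0.9861|000⟩ + 0.1663i|110⟩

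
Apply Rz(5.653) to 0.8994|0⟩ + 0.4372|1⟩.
(-0.8551 - 0.2787i)|0⟩ + (-0.4157 + 0.1355i)|1⟩

Rz(5.653) = [[e^(−iθ/2), 0], [0, e^(iθ/2)]] with e^(±iθ/2) = cos(θ/2) ± i·sin(θ/2); θ = 5.653, cos(θ/2) ≈ -0.950768, sin(θ/2) ≈ 0.309905.
With a = amp(|0⟩) = 0.8994 and b = amp(|1⟩) = 0.4372:
new amp(|0⟩) = (-0.950768 - 0.309905i)·a = (-0.8551 - 0.2787i)
new amp(|1⟩) = (-0.950768 + 0.309905i)·b = (-0.4157 + 0.1355i)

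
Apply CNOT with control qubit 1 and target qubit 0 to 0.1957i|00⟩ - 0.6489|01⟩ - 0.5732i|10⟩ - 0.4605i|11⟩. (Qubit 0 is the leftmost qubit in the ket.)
0.1957i|00⟩ - 0.4605i|01⟩ - 0.5732i|10⟩ - 0.6489|11⟩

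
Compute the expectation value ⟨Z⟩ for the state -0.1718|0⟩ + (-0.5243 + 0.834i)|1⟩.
-0.9409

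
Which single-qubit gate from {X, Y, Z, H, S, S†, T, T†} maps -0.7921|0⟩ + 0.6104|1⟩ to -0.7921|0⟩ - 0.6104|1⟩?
Z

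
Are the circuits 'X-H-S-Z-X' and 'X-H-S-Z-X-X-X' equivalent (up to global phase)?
Yes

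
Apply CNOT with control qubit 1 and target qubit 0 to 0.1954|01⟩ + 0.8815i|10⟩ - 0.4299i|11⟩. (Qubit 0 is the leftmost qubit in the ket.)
-0.4299i|01⟩ + 0.8815i|10⟩ + 0.1954|11⟩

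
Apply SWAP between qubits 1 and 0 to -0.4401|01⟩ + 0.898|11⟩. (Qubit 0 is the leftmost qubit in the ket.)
-0.4401|10⟩ + 0.898|11⟩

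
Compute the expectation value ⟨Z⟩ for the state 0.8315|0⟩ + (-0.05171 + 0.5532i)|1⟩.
0.3827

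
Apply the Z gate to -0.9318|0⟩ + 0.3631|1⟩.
-0.9318|0⟩ - 0.3631|1⟩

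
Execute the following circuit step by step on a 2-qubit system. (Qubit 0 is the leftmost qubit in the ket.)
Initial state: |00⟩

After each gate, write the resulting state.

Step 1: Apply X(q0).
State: |10⟩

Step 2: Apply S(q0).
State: i|10⟩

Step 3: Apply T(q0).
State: (-1/√2 + (1/√2)i)|10⟩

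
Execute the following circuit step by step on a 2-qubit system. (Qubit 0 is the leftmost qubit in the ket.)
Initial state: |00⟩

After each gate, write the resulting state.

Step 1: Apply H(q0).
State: 1/√2|00⟩ + 1/√2|10⟩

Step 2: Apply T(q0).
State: 1/√2|00⟩ + (1/2 + (1/2)i)|10⟩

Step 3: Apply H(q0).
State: (0.8536 + (1/√8)i)|00⟩ + (0.1464 - (1/√8)i)|10⟩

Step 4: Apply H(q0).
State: 1/√2|00⟩ + (1/2 + (1/2)i)|10⟩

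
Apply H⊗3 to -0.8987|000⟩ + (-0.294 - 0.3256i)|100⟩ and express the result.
(-0.4217 - 0.1151i)|000⟩ + (-0.4217 - 0.1151i)|001⟩ + (-0.4217 - 0.1151i)|010⟩ + (-0.4217 - 0.1151i)|011⟩ + (-0.2138 + 0.1151i)|100⟩ + (-0.2138 + 0.1151i)|101⟩ + (-0.2138 + 0.1151i)|110⟩ + (-0.2138 + 0.1151i)|111⟩

H⊗3 gives amp(|y⟩) = (1/2√2) Σ_x (−1)^(x·y) amp(|x⟩), where x·y is the number of positions in which both x and y have a 1.
|000⟩: (-0.8987 + (-0.294 - 0.3256i))/(2√2) = (-0.4217 - 0.1151i)
|001⟩: (-0.8987 + (-0.294 - 0.3256i))/(2√2) = (-0.4217 - 0.1151i)
|010⟩: (-0.8987 + (-0.294 - 0.3256i))/(2√2) = (-0.4217 - 0.1151i)
|011⟩: (-0.8987 + (-0.294 - 0.3256i))/(2√2) = (-0.4217 - 0.1151i)
|100⟩: (-0.8987 - (-0.294 - 0.3256i))/(2√2) = (-0.2138 + 0.1151i)
|101⟩: (-0.8987 - (-0.294 - 0.3256i))/(2√2) = (-0.2138 + 0.1151i)
|110⟩: (-0.8987 - (-0.294 - 0.3256i))/(2√2) = (-0.2138 + 0.1151i)
|111⟩: (-0.8987 - (-0.294 - 0.3256i))/(2√2) = (-0.2138 + 0.1151i)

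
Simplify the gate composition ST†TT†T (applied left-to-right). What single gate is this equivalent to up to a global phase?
S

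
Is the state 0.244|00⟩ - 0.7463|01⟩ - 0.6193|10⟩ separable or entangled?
Entangled

Writing the state as a|00⟩ + b|01⟩ + c|10⟩ + d|11⟩, it is a product state iff ad − bc = 0.
Here (a, b, c, d) = (0.244, -0.7463, -0.6193, 0): ad − bc = (0.244)(0) − (-0.7463)(-0.6193) = -0.4622 ≠ 0, so the state is entangled.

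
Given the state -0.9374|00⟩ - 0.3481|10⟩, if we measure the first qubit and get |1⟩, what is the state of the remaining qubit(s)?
-|0⟩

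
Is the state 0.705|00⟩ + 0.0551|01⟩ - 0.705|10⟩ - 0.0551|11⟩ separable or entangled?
Separable

Writing the state as a|00⟩ + b|01⟩ + c|10⟩ + d|11⟩, it is a product state iff ad − bc = 0.
Here (a, b, c, d) = (0.705, 0.0551, -0.705, -0.0551): ad − bc = (0.705)(-0.0551) − (0.0551)(-0.705) = 0, so the state is separable.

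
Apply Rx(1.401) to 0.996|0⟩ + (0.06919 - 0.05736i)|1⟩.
(0.7245 - 0.0446i)|0⟩ + (0.0529 - 0.6859i)|1⟩

Rx(1.401) = [[cos(θ/2), −i·sin(θ/2)], [−i·sin(θ/2), cos(θ/2)]]; θ = 1.401, cos(θ/2) ≈ 0.76452, sin(θ/2) ≈ 0.6446.
With a = amp(|0⟩) = 0.996 and b = amp(|1⟩) = (0.06919 - 0.05736i):
new amp(|0⟩) = (0.76452)·a + (-0.6446i)·b = (0.7245 - 0.0446i)
new amp(|1⟩) = (-0.6446i)·a + (0.76452)·b = (0.0529 - 0.6859i)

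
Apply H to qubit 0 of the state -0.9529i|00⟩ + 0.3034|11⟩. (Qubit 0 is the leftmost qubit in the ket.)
-0.6738i|00⟩ + 0.2145|01⟩ - 0.6738i|10⟩ - 0.2145|11⟩

H on qubit 0 mixes each pair of kets that differ only in qubit 0: amplitudes (a, b) of (|…0…⟩, |…1…⟩) become ((a + b)/√2, (a − b)/√2). Kets absent from the input have amplitude 0.
(|00⟩, |10⟩): (a, b) = (-0.9529i, 0) → (-0.6738i, -0.6738i)
(|01⟩, |11⟩): (a, b) = (0, 0.3034) → (0.2145, -0.2145)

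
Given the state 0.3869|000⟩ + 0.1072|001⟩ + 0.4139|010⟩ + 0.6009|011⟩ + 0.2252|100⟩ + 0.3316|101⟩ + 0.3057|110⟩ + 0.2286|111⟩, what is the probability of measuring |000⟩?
0.1497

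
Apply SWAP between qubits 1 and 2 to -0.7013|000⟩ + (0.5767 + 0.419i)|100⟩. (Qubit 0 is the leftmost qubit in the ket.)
-0.7013|000⟩ + (0.5767 + 0.419i)|100⟩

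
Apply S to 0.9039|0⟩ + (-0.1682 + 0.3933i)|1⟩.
0.9039|0⟩ + (-0.3933 - 0.1682i)|1⟩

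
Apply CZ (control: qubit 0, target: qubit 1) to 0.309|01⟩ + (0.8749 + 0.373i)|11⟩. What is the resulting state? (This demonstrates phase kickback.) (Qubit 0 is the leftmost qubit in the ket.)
0.309|01⟩ + (-0.8749 - 0.373i)|11⟩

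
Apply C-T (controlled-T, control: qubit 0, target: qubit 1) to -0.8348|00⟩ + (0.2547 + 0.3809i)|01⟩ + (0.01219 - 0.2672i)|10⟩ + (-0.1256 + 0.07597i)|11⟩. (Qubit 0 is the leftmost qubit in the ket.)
-0.8348|00⟩ + (0.2547 + 0.3809i)|01⟩ + (0.01219 - 0.2672i)|10⟩ + (-0.1425 - 0.03509i)|11⟩

C-T leaves the control-|0⟩ kets |00⟩, |01⟩ unchanged and applies T to qubit 1 on the control-|1⟩ pair (|10⟩, |11⟩).
T = [[1, 0], [0, (1/√2 + (1/√2)i)]].
With a = amp(|10⟩) = (0.01219 - 0.2672i) and b = amp(|11⟩) = (-0.1256 + 0.07597i):
new amp(|10⟩) = (1)·a = (0.01219 - 0.2672i)
new amp(|11⟩) = (1/√2 + (1/√2)i)·b = (-0.1425 - 0.03509i)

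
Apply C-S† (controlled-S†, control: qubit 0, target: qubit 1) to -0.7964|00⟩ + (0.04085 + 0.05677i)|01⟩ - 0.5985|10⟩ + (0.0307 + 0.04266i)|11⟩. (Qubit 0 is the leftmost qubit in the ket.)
-0.7964|00⟩ + (0.04085 + 0.05677i)|01⟩ - 0.5985|10⟩ + (0.04266 - 0.0307i)|11⟩

C-S† leaves the control-|0⟩ kets |00⟩, |01⟩ unchanged and applies S† to qubit 1 on the control-|1⟩ pair (|10⟩, |11⟩).
S† = [[1, 0], [0, -i]].
With a = amp(|10⟩) = -0.5985 and b = amp(|11⟩) = (0.0307 + 0.04266i):
new amp(|10⟩) = (1)·a = -0.5985
new amp(|11⟩) = (-i)·b = (0.04266 - 0.0307i)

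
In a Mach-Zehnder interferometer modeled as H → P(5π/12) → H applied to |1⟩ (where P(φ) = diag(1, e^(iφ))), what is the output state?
(0.3706 - 0.483i)|0⟩ + (0.6294 + 0.483i)|1⟩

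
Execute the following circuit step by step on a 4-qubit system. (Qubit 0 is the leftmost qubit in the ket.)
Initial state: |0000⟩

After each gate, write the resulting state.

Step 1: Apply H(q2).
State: 1/√2|0000⟩ + 1/√2|0010⟩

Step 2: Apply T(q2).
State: 1/√2|0000⟩ + (1/2 + (1/2)i)|0010⟩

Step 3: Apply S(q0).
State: 1/√2|0000⟩ + (1/2 + (1/2)i)|0010⟩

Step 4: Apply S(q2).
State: 1/√2|0000⟩ + (-1/2 + (1/2)i)|0010⟩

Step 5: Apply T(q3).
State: 1/√2|0000⟩ + (-1/2 + (1/2)i)|0010⟩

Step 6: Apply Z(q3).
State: 1/√2|0000⟩ + (-1/2 + (1/2)i)|0010⟩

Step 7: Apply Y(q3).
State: (1/√2)i|0001⟩ + (-1/2 - (1/2)i)|0011⟩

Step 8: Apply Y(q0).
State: -1/√2|1001⟩ + (1/2 - (1/2)i)|1011⟩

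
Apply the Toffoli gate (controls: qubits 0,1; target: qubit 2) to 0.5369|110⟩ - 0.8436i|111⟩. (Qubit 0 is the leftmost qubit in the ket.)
-0.8436i|110⟩ + 0.5369|111⟩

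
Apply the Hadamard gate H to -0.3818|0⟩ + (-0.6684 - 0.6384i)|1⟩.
(-0.7426 - 0.4514i)|0⟩ + (0.2027 + 0.4514i)|1⟩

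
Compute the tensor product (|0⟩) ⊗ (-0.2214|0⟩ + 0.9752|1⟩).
-0.2214|00⟩ + 0.9752|01⟩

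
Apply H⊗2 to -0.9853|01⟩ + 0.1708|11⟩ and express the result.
-0.4073|00⟩ + 0.4073|01⟩ - 0.5781|10⟩ + 0.5781|11⟩

H⊗2 gives amp(|y⟩) = (1/2) Σ_x (−1)^(x·y) amp(|x⟩), where x·y is the number of positions in which both x and y have a 1.
|00⟩: (-0.9853 + 0.1708)/2 = -0.4073
|01⟩: (0.9853 - 0.1708)/2 = 0.4073
|10⟩: (-0.9853 - 0.1708)/2 = -0.5781
|11⟩: (0.9853 + 0.1708)/2 = 0.5781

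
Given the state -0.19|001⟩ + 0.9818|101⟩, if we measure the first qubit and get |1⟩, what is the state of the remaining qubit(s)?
|01⟩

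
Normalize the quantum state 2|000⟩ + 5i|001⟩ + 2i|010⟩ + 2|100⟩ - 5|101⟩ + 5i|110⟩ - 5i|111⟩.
0.189|000⟩ + 0.4725i|001⟩ + 0.189i|010⟩ + 0.189|100⟩ - 0.4725|101⟩ + 0.4725i|110⟩ - 0.4725i|111⟩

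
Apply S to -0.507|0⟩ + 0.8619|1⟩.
-0.507|0⟩ + 0.8619i|1⟩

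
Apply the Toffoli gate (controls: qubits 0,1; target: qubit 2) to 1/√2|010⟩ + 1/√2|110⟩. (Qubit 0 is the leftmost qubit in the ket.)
1/√2|010⟩ + 1/√2|111⟩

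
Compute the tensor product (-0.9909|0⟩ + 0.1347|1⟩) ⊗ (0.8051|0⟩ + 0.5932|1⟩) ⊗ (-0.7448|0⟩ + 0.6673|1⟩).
0.5942|000⟩ - 0.5324|001⟩ + 0.4378|010⟩ - 0.3922|011⟩ - 0.08077|100⟩ + 0.07237|101⟩ - 0.05951|110⟩ + 0.05332|111⟩

amp(|b₁b₂…⟩) = product of the factor amplitudes for bits b₁, b₂, …; only kets whose every factor amplitude is nonzero survive.
|000⟩: (-0.9909)(0.8051)(-0.7448) = 0.5942
|001⟩: (-0.9909)(0.8051)(0.6673) = -0.5324
|010⟩: (-0.9909)(0.5932)(-0.7448) = 0.4378
|011⟩: (-0.9909)(0.5932)(0.6673) = -0.3922
|100⟩: (0.1347)(0.8051)(-0.7448) = -0.08077
|101⟩: (0.1347)(0.8051)(0.6673) = 0.07237
|110⟩: (0.1347)(0.5932)(-0.7448) = -0.05951
|111⟩: (0.1347)(0.5932)(0.6673) = 0.05332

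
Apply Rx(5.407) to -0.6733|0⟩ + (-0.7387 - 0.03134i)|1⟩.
(0.5964 + 0.3134i)|0⟩ + (0.6689 + 0.314i)|1⟩

Rx(5.407) = [[cos(θ/2), −i·sin(θ/2)], [−i·sin(θ/2), cos(θ/2)]]; θ = 5.407, cos(θ/2) ≈ -0.905562, sin(θ/2) ≈ 0.424213.
With a = amp(|0⟩) = -0.6733 and b = amp(|1⟩) = (-0.7387 - 0.03134i):
new amp(|0⟩) = (-0.905562)·a + (-0.424213i)·b = (0.5964 + 0.3134i)
new amp(|1⟩) = (-0.424213i)·a + (-0.905562)·b = (0.6689 + 0.314i)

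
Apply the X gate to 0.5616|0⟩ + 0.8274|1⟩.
0.8274|0⟩ + 0.5616|1⟩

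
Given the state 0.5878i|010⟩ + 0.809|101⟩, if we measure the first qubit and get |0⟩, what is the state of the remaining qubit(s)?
i|10⟩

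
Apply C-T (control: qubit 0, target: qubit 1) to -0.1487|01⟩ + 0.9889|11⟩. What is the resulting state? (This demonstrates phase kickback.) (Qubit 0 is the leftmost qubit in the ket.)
-0.1487|01⟩ + (0.6993 + 0.6993i)|11⟩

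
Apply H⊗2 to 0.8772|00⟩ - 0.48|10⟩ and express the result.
0.1986|00⟩ + 0.1986|01⟩ + 0.6786|10⟩ + 0.6786|11⟩

H⊗2 gives amp(|y⟩) = (1/2) Σ_x (−1)^(x·y) amp(|x⟩), where x·y is the number of positions in which both x and y have a 1.
|00⟩: (0.8772 - 0.48)/2 = 0.1986
|01⟩: (0.8772 - 0.48)/2 = 0.1986
|10⟩: (0.8772 + 0.48)/2 = 0.6786
|11⟩: (0.8772 + 0.48)/2 = 0.6786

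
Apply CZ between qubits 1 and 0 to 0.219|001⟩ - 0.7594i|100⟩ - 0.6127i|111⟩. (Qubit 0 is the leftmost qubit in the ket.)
0.219|001⟩ - 0.7594i|100⟩ + 0.6127i|111⟩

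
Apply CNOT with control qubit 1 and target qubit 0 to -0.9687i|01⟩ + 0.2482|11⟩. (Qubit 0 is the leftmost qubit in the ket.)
0.2482|01⟩ - 0.9687i|11⟩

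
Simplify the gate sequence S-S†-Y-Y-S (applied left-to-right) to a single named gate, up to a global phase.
S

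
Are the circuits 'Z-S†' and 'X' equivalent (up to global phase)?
No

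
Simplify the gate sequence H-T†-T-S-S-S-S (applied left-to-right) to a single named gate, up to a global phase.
H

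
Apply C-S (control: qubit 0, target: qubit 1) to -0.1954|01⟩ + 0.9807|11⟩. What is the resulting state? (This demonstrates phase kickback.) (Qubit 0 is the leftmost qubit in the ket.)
-0.1954|01⟩ + 0.9807i|11⟩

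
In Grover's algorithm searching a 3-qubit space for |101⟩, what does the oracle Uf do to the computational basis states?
Uf|x⟩ = -|x⟩ if x = 101, else |x⟩ (phase flip on target)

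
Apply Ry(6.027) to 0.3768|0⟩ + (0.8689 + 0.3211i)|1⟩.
(-0.4847 - 0.04102i)|0⟩ + (-0.8136 - 0.3185i)|1⟩

Ry(6.027) = [[cos(θ/2), −sin(θ/2)], [sin(θ/2), cos(θ/2)]]; θ = 6.027, cos(θ/2) ≈ -0.991807, sin(θ/2) ≈ 0.127743.
With a = amp(|0⟩) = 0.3768 and b = amp(|1⟩) = (0.8689 + 0.3211i):
new amp(|0⟩) = (-0.991807)·a + (-0.127743)·b = (-0.4847 - 0.04102i)
new amp(|1⟩) = (0.127743)·a + (-0.991807)·b = (-0.8136 - 0.3185i)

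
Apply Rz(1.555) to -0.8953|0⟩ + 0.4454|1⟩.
(-0.6381 + 0.6281i)|0⟩ + (0.3174 + 0.3124i)|1⟩

Rz(1.555) = [[e^(−iθ/2), 0], [0, e^(iθ/2)]] with e^(±iθ/2) = cos(θ/2) ± i·sin(θ/2); θ = 1.555, cos(θ/2) ≈ 0.71267, sin(θ/2) ≈ 0.7015.
With a = amp(|0⟩) = -0.8953 and b = amp(|1⟩) = 0.4454:
new amp(|0⟩) = (0.71267 - 0.7015i)·a = (-0.6381 + 0.6281i)
new amp(|1⟩) = (0.71267 + 0.7015i)·b = (0.3174 + 0.3124i)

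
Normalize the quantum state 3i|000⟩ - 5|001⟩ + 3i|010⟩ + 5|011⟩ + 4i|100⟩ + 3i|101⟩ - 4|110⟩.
0.2873i|000⟩ - 0.4789|001⟩ + 0.2873i|010⟩ + 0.4789|011⟩ + 0.3831i|100⟩ + 0.2873i|101⟩ - 0.3831|110⟩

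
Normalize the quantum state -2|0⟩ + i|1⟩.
-0.8944|0⟩ + (1/√5)i|1⟩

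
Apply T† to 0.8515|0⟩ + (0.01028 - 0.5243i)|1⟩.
0.8515|0⟩ + (-0.3635 - 0.378i)|1⟩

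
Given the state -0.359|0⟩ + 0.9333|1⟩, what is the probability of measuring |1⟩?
0.871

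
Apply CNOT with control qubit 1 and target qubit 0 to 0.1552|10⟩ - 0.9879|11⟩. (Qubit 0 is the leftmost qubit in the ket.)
-0.9879|01⟩ + 0.1552|10⟩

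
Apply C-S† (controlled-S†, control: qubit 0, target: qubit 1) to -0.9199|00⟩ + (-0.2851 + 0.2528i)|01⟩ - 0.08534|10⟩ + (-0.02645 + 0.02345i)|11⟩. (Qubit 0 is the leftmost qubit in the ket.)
-0.9199|00⟩ + (-0.2851 + 0.2528i)|01⟩ - 0.08534|10⟩ + (0.02345 + 0.02645i)|11⟩

C-S† leaves the control-|0⟩ kets |00⟩, |01⟩ unchanged and applies S† to qubit 1 on the control-|1⟩ pair (|10⟩, |11⟩).
S† = [[1, 0], [0, -i]].
With a = amp(|10⟩) = -0.08534 and b = amp(|11⟩) = (-0.02645 + 0.02345i):
new amp(|10⟩) = (1)·a = -0.08534
new amp(|11⟩) = (-i)·b = (0.02345 + 0.02645i)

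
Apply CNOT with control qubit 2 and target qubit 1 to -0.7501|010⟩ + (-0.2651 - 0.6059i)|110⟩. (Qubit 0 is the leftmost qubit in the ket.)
-0.7501|010⟩ + (-0.2651 - 0.6059i)|110⟩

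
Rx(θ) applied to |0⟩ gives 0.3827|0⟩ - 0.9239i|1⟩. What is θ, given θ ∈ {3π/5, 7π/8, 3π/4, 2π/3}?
3π/4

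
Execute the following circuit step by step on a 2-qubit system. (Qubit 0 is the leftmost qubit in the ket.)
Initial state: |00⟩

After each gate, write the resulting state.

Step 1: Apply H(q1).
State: 1/√2|00⟩ + 1/√2|01⟩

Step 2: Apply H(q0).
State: 1/2|00⟩ + 1/2|01⟩ + 1/2|10⟩ + 1/2|11⟩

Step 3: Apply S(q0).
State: 1/2|00⟩ + 1/2|01⟩ + (1/2)i|10⟩ + (1/2)i|11⟩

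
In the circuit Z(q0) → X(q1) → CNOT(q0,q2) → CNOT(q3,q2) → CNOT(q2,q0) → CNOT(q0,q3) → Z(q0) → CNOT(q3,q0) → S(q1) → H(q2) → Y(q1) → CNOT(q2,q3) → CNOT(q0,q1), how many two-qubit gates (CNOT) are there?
7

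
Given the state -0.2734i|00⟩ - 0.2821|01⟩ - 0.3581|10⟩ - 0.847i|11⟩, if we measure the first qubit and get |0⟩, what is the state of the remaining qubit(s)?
-0.6959i|0⟩ - 0.7181|1⟩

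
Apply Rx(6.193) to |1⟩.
-0.04508i|0⟩ - 0.999|1⟩

Rx(6.193) = [[cos(θ/2), −i·sin(θ/2)], [−i·sin(θ/2), cos(θ/2)]]; θ = 6.193, cos(θ/2) ≈ -0.998983, sin(θ/2) ≈ 0.0450774.
With a = amp(|0⟩) = 0 and b = amp(|1⟩) = 1:
new amp(|0⟩) = (-0.998983)·a + (-0.0450774i)·b = -0.04508i
new amp(|1⟩) = (-0.0450774i)·a + (-0.998983)·b = -0.999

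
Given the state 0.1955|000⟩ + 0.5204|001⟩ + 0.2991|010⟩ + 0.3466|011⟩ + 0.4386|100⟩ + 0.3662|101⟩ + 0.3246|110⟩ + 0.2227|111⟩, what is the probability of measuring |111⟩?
0.0496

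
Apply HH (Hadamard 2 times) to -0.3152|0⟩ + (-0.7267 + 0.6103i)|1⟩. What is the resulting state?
-0.3152|0⟩ + (-0.7267 + 0.6103i)|1⟩

H² = I, so an even number of Hadamards cancels: H^2 = I and the state is unchanged.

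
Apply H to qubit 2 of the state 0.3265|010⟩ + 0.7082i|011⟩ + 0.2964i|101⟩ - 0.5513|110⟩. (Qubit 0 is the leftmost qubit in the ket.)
(0.2309 + 0.5008i)|010⟩ + (0.2309 - 0.5008i)|011⟩ + 0.2096i|100⟩ - 0.2096i|101⟩ - 0.3898|110⟩ - 0.3898|111⟩

H on qubit 2 mixes each pair of kets that differ only in qubit 2: amplitudes (a, b) of (|…0…⟩, |…1…⟩) become ((a + b)/√2, (a − b)/√2). Kets absent from the input have amplitude 0.
(|010⟩, |011⟩): (a, b) = (0.3265, 0.7082i) → ((0.2309 + 0.5008i), (0.2309 - 0.5008i))
(|100⟩, |101⟩): (a, b) = (0, 0.2964i) → (0.2096i, -0.2096i)
(|110⟩, |111⟩): (a, b) = (-0.5513, 0) → (-0.3898, -0.3898)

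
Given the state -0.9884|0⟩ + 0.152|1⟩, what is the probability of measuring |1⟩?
0.0231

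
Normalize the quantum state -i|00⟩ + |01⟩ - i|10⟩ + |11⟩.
-(1/2)i|00⟩ + 1/2|01⟩ - (1/2)i|10⟩ + 1/2|11⟩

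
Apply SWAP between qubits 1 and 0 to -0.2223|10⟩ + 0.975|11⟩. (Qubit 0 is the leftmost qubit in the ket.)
-0.2223|01⟩ + 0.975|11⟩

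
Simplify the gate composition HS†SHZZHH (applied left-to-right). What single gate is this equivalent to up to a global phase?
I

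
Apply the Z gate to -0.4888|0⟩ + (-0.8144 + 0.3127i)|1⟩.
-0.4888|0⟩ + (0.8144 - 0.3127i)|1⟩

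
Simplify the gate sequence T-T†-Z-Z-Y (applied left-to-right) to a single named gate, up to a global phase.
Y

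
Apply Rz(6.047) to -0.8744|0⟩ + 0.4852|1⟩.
(0.8683 + 0.103i)|0⟩ + (-0.4818 + 0.05717i)|1⟩

Rz(6.047) = [[e^(−iθ/2), 0], [0, e^(iθ/2)]] with e^(±iθ/2) = cos(θ/2) ± i·sin(θ/2); θ = 6.047, cos(θ/2) ≈ -0.993035, sin(θ/2) ≈ 0.117818.
With a = amp(|0⟩) = -0.8744 and b = amp(|1⟩) = 0.4852:
new amp(|0⟩) = (-0.993035 - 0.117818i)·a = (0.8683 + 0.103i)
new amp(|1⟩) = (-0.993035 + 0.117818i)·b = (-0.4818 + 0.05717i)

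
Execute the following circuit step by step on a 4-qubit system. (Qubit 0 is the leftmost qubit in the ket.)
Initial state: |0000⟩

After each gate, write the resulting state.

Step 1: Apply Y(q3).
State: i|0001⟩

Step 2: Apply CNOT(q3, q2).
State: i|0011⟩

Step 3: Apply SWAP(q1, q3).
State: i|0110⟩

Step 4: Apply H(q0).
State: (1/√2)i|0110⟩ + (1/√2)i|1110⟩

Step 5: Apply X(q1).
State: (1/√2)i|0010⟩ + (1/√2)i|1010⟩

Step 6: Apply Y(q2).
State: 1/√2|0000⟩ + 1/√2|1000⟩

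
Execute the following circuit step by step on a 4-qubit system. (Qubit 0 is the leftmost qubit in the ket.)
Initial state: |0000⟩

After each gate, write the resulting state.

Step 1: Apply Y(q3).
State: i|0001⟩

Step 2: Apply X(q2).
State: i|0011⟩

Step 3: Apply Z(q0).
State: i|0011⟩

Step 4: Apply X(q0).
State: i|1011⟩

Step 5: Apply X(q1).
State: i|1111⟩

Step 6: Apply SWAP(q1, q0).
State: i|1111⟩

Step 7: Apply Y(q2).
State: |1101⟩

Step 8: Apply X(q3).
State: |1100⟩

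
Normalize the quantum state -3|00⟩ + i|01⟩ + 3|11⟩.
-0.6882|00⟩ + 0.2294i|01⟩ + 0.6882|11⟩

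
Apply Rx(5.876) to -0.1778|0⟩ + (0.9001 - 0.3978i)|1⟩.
(0.0937 - 0.182i)|0⟩ + (-0.8815 + 0.4255i)|1⟩

Rx(5.876) = [[cos(θ/2), −i·sin(θ/2)], [−i·sin(θ/2), cos(θ/2)]]; θ = 5.876, cos(θ/2) ≈ -0.979347, sin(θ/2) ≈ 0.202189.
With a = amp(|0⟩) = -0.1778 and b = amp(|1⟩) = (0.9001 - 0.3978i):
new amp(|0⟩) = (-0.979347)·a + (-0.202189i)·b = (0.0937 - 0.182i)
new amp(|1⟩) = (-0.202189i)·a + (-0.979347)·b = (-0.8815 + 0.4255i)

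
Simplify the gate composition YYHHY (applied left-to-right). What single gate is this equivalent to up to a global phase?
Y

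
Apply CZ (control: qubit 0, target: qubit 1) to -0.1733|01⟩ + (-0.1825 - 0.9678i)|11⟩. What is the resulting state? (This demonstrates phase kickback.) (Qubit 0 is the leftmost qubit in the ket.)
-0.1733|01⟩ + (0.1825 + 0.9678i)|11⟩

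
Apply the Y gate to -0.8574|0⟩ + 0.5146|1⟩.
-0.5146i|0⟩ - 0.8574i|1⟩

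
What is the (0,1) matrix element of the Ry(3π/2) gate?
-1/√2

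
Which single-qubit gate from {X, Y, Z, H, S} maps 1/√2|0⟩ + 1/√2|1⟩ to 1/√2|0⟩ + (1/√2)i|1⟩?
S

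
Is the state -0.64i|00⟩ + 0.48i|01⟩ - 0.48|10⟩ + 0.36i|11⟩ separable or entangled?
Entangled

Writing the state as a|00⟩ + b|01⟩ + c|10⟩ + d|11⟩, it is a product state iff ad − bc = 0.
Here (a, b, c, d) = (-0.64i, 0.48i, -0.48, 0.36i): ad − bc = (-0.64i)(0.36i) − (0.48i)(-0.48) = (0.2304 + 0.2304i) ≠ 0, so the state is entangled.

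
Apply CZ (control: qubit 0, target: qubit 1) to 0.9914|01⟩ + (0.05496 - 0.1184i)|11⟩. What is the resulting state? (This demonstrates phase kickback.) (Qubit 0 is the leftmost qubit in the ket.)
0.9914|01⟩ + (-0.05496 + 0.1184i)|11⟩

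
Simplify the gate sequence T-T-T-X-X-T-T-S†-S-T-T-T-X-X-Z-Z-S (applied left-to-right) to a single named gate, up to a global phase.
S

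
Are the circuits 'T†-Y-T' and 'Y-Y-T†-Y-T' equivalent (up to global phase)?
Yes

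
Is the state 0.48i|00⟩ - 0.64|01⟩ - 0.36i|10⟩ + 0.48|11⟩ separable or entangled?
Separable

Writing the state as a|00⟩ + b|01⟩ + c|10⟩ + d|11⟩, it is a product state iff ad − bc = 0.
Here (a, b, c, d) = (0.48i, -0.64, -0.36i, 0.48): ad − bc = (0.48i)(0.48) − (-0.64)(-0.36i) = 0, so the state is separable.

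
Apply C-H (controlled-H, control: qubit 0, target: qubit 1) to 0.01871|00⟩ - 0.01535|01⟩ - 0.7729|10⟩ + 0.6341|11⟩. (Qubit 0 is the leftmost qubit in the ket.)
0.01871|00⟩ - 0.01535|01⟩ - 0.09815|10⟩ - 0.9949|11⟩

C-H leaves the control-|0⟩ kets |00⟩, |01⟩ unchanged and applies H to qubit 1 on the control-|1⟩ pair (|10⟩, |11⟩).
H = [[1/√2, 1/√2], [1/√2, -1/√2]].
With a = amp(|10⟩) = -0.7729 and b = amp(|11⟩) = 0.6341:
new amp(|10⟩) = (1/√2)·a + (1/√2)·b = -0.09815
new amp(|11⟩) = (1/√2)·a + (-1/√2)·b = -0.9949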